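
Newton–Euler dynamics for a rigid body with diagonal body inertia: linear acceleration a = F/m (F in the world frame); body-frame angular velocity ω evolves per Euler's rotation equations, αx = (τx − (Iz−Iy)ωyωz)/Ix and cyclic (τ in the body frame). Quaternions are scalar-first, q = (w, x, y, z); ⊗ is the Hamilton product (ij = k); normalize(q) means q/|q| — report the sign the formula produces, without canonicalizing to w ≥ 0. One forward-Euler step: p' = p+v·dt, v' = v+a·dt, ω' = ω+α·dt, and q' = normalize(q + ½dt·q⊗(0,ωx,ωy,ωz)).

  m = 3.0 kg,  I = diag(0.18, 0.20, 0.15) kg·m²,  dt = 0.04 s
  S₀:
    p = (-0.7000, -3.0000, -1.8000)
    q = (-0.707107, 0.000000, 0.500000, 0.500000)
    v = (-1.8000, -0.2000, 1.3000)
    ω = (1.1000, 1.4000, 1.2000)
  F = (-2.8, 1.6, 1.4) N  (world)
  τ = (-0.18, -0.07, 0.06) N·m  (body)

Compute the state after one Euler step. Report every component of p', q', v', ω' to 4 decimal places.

(τ − ω×Iω)/I = (-0.5333, -0.5480, 0.1947)
new body rate ω' = (1.0787, 1.3781, 1.2078)
2q̇ = q⊗(0,ω) = (-1.3000000, -0.8778177, -0.4399498, -1.3985284)
q' = normalize(q + ½dt·q⊗(0,ω)) = (-0.7324, -0.0175, 0.4907, 0.4716)
p + v·dt = (-0.7720, -3.0080, -1.7480)
new velocity v' = (-1.8373, -0.1787, 1.3187)

p' = (-0.7720, -3.0080, -1.7480)
q' = (-0.7324, -0.0175, 0.4907, 0.4716)
v' = (-1.8373, -0.1787, 1.3187)
ω' = (1.0787, 1.3781, 1.2078)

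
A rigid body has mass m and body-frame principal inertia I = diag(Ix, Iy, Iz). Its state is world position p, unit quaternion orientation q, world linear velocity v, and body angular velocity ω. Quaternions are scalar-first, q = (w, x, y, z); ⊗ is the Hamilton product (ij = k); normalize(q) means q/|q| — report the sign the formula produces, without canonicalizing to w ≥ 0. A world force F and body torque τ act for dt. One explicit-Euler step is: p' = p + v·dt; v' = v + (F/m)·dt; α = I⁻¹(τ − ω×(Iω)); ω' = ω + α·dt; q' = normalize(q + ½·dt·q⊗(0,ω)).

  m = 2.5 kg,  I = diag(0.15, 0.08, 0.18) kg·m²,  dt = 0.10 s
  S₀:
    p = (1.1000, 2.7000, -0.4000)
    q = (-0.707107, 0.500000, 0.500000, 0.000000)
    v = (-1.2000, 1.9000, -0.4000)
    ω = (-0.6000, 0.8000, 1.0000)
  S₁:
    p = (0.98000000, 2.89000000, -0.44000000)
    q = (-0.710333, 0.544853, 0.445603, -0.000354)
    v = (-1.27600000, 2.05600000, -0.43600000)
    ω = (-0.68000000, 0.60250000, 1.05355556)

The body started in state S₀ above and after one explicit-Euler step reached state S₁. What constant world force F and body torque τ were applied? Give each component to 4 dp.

Δω = ω₁−ω₀ = (-0.08000000, -0.19750000, 0.05355556)
precession coupling = (0.0800, 0.0180, 0.0336)
I·α + gyro = (-0.0400, -0.1400, 0.1300)
velocity change Δv = (-0.07600000, 0.15600000, -0.03600000)
F = m·Δv/dt = (-1.9000, 3.9000, -0.9000)

F = (-1.9000, 3.9000, -0.9000)
τ = (-0.0400, -0.1400, 0.1300)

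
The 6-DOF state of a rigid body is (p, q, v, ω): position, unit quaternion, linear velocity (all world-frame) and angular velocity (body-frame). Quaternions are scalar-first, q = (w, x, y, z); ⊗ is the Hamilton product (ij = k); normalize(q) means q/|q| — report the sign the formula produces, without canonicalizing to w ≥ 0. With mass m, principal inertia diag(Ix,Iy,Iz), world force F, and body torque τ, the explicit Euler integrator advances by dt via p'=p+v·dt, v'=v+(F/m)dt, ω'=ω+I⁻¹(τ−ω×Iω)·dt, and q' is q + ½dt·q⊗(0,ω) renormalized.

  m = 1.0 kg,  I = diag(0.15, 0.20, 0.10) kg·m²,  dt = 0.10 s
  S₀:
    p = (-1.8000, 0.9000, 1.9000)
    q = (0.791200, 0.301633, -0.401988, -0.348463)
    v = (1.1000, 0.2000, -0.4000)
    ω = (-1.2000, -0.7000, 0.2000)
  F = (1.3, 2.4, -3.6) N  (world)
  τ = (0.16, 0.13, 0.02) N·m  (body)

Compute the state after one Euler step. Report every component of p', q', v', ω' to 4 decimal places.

angular accel α = (0.9733, 0.7100, -0.2200)
ω' = ω + α·dt = (-1.1027, -0.6290, 0.1780)
2q̇ = q⊗(0,ω) = (0.1502606, -1.2737617, -0.1960110, -0.5352887)
q' = normalize(q + ½dt·q⊗(0,ω)) = (0.7968, 0.2374, -0.4108, -0.3743)
linear accel F/m = (1.3000, 2.4000, -3.6000)
new position p' = (-1.6900, 0.9200, 1.8600)
v' = v + a·dt = (1.2300, 0.4400, -0.7600)

p' = (-1.6900, 0.9200, 1.8600)
q' = (0.7968, 0.2374, -0.4108, -0.3743)
v' = (1.2300, 0.4400, -0.7600)
ω' = (-1.1027, -0.6290, 0.1780)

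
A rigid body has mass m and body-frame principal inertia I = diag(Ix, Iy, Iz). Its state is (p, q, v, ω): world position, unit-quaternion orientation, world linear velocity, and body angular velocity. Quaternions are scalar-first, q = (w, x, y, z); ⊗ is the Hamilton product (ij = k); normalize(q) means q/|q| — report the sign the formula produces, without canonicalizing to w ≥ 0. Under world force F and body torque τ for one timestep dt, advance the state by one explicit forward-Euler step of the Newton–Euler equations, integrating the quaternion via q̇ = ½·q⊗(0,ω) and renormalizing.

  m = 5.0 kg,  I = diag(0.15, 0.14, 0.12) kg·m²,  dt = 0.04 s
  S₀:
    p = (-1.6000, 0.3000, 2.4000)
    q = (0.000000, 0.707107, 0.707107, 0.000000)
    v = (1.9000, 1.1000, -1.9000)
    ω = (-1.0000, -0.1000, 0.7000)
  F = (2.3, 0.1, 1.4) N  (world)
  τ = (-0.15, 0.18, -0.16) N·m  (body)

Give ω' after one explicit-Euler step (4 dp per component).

angular accel α = (-1.0093, 1.4357, -1.3250)
ω' = ω + α·dt = (-1.0404, -0.0426, 0.6470)

ω' = (-1.0404, -0.0426, 0.6470)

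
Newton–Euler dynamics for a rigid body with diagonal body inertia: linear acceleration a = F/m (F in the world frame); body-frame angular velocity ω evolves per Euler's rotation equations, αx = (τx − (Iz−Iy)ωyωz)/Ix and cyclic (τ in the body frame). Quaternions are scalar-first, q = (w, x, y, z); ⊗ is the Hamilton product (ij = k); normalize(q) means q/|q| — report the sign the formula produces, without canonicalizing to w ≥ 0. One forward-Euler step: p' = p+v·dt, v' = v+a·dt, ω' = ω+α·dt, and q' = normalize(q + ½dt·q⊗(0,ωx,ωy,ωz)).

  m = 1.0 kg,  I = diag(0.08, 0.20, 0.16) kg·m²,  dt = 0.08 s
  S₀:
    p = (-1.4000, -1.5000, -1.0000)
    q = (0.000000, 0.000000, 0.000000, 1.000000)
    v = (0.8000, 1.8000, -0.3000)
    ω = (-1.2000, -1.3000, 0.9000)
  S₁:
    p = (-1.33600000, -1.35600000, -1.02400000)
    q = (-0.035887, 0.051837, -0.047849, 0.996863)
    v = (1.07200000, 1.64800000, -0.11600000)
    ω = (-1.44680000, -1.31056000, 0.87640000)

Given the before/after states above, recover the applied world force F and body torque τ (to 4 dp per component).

Δω = ω₁−ω₀ = (-0.24680000, -0.01056000, -0.02360000)
I·α + gyro = (-0.2000, 0.0600, 0.1400)
v₁ − v₀ = (0.27200000, -0.15200000, 0.18400000)
F = m·Δv/dt = (3.4000, -1.9000, 2.3000)

F = (3.4000, -1.9000, 2.3000)
τ = (-0.2000, 0.0600, 0.1400)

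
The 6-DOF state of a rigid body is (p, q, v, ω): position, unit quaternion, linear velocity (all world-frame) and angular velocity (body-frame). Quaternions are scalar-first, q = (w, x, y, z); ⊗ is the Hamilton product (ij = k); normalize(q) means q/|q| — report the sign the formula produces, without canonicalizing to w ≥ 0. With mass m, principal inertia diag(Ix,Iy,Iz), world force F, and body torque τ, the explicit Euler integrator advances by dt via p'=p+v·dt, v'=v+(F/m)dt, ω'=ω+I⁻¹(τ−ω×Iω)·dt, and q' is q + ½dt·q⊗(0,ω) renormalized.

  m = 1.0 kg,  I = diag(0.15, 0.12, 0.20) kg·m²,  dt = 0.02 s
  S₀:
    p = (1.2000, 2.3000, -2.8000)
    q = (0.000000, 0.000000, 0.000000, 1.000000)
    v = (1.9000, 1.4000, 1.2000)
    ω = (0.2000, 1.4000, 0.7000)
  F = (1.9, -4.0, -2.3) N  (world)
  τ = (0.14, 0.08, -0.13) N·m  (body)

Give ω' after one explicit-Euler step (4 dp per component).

α = I⁻¹(τ − ω×Iω) = (0.4107, 0.7250, -0.6080)
new body rate ω' = (0.2082, 1.4145, 0.6878)

ω' = (0.2082, 1.4145, 0.6878)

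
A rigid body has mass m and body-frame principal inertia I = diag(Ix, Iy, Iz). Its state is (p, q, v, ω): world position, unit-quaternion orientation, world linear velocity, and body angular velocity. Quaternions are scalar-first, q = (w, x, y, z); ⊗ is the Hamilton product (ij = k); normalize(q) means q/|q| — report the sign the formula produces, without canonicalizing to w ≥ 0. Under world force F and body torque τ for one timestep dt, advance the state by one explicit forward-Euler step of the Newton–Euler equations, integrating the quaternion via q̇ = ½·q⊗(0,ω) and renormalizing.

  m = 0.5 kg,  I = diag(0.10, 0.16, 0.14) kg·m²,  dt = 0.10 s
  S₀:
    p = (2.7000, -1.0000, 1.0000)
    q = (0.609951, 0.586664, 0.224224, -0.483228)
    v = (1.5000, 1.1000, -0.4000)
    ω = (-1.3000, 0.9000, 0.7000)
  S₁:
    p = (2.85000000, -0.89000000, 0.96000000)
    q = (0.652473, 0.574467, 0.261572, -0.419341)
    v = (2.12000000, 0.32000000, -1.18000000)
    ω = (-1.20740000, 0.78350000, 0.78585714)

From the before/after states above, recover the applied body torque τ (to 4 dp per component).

rate change Δω = (0.09260000, -0.11650000, 0.08585714)
τ = I·(Δω/dt) + ω₀×(Iω₀) = (0.0800, -0.1500, 0.0500)

τ = (0.0800, -0.1500, 0.0500)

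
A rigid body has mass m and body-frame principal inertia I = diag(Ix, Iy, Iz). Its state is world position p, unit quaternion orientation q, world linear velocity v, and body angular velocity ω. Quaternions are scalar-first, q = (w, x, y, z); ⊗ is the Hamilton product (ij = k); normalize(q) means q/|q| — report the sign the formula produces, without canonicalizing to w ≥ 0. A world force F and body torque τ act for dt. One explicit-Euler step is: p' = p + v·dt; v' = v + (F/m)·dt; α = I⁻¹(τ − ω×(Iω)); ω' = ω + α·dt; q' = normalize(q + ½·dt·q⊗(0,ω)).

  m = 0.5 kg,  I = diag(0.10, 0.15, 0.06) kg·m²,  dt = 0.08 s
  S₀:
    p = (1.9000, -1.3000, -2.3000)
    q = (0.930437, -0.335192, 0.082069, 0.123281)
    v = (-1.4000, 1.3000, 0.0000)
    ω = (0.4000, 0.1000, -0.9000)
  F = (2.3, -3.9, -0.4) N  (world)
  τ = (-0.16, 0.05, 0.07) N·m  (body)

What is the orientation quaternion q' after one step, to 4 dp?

q⊗(0,ω) = (0.2368228, 0.2859846, -0.1593167, -0.9037401)
updated quaternion q' = (0.9392, -0.3235, 0.0756, 0.0871)

q' = (0.9392, -0.3235, 0.0756, 0.0871)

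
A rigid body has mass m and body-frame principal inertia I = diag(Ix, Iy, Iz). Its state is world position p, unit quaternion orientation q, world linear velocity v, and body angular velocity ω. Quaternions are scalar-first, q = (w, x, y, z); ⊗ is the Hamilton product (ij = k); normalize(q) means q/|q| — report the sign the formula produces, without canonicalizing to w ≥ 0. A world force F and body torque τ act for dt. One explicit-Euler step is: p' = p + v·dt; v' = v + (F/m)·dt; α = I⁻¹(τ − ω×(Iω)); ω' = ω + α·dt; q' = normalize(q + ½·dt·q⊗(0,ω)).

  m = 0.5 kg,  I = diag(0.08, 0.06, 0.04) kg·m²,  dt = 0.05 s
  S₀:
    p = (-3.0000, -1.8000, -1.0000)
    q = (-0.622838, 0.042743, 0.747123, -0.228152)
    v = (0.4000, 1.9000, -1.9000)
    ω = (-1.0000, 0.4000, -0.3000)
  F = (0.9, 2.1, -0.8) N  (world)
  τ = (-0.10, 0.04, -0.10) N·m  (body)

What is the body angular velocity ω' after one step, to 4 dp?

α = I⁻¹(τ − ω×Iω) = (-1.2800, 0.4667, -2.7000)
ω' = ω + α·dt = (-1.0640, 0.4233, -0.4350)

ω' = (-1.0640, 0.4233, -0.4350)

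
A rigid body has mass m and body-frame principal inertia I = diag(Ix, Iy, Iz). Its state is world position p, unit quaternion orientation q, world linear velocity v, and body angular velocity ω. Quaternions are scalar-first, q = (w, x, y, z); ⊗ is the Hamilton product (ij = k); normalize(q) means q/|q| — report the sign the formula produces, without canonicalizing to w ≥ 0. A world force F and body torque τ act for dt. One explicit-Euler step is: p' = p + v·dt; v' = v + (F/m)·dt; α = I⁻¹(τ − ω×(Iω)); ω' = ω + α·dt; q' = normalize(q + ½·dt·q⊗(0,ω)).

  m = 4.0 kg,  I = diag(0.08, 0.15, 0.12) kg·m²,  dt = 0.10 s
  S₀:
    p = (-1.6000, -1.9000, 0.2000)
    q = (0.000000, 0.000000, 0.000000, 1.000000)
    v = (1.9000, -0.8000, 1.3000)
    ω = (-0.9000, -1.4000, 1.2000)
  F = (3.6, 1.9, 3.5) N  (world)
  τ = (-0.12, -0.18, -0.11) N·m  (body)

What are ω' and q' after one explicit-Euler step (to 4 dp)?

gyro term ω×Iω = (0.0504, 0.0432, 0.0882)
(τ − ω×Iω)/I = (-2.1300, -1.4880, -1.6517)
new body rate ω' = (-1.1130, -1.5488, 1.0348)
q⊗(0,ω) = (-1.2000000, 1.4000000, -0.9000000, 0.0000000)
updated quaternion q' = (-0.0597, 0.0696, -0.0448, 0.9948)

ω' = (-1.1130, -1.5488, 1.0348)
q' = (-0.0597, 0.0696, -0.0448, 0.9948)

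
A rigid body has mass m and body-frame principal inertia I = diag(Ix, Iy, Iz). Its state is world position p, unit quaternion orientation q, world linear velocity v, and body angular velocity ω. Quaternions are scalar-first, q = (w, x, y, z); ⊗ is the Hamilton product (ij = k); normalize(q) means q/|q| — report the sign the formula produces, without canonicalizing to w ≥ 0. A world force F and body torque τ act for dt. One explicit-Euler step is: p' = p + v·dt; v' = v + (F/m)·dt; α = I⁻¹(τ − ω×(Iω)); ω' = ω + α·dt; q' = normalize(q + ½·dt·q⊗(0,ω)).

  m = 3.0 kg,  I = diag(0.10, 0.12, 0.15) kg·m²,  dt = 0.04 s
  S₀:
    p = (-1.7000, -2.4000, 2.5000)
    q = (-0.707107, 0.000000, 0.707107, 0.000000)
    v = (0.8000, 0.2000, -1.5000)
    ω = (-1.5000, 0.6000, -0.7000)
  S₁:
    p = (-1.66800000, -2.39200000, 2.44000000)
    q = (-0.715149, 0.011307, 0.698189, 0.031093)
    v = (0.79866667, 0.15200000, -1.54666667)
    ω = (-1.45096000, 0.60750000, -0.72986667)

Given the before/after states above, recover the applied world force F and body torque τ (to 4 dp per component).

v₁ − v₀ = (-0.00133333, -0.04800000, -0.04666667)
applied force F = (-0.1000, -3.6000, -3.5000)
ω₁ − ω₀ = (0.04904000, 0.00750000, -0.02986667)
gyro term ω₀×Iω₀ = (-0.0126, -0.0525, -0.0180)
I·α + gyro = (0.1100, -0.0300, -0.1300)

F = (-0.1000, -3.6000, -3.5000)
τ = (0.1100, -0.0300, -0.1300)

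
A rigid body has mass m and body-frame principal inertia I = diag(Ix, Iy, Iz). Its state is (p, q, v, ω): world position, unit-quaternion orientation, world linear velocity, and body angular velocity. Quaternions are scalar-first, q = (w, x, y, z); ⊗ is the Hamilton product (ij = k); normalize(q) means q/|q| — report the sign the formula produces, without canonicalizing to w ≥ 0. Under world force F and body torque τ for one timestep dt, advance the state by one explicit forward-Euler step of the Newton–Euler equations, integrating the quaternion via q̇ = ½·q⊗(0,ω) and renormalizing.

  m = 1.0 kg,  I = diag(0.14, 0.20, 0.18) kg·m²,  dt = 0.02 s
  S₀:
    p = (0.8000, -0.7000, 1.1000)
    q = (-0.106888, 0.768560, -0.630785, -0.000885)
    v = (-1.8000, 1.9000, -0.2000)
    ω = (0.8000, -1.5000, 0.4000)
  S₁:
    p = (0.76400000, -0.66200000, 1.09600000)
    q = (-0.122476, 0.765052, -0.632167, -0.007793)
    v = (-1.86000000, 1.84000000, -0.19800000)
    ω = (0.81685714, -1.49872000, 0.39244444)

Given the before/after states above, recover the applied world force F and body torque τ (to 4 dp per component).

F = (-3.0000, -3.0000, 0.1000)
τ = (0.1300, 0.0000, -0.1400)

rate change Δω = (0.01685714, 0.00128000, -0.00755556)
precession coupling = (0.0120, -0.0128, -0.0720)
applied torque τ = (0.1300, 0.0000, -0.1400)
Δv = v₁−v₀ = (-0.06000000, -0.06000000, 0.00200000)
applied force F = (-3.0000, -3.0000, 0.1000)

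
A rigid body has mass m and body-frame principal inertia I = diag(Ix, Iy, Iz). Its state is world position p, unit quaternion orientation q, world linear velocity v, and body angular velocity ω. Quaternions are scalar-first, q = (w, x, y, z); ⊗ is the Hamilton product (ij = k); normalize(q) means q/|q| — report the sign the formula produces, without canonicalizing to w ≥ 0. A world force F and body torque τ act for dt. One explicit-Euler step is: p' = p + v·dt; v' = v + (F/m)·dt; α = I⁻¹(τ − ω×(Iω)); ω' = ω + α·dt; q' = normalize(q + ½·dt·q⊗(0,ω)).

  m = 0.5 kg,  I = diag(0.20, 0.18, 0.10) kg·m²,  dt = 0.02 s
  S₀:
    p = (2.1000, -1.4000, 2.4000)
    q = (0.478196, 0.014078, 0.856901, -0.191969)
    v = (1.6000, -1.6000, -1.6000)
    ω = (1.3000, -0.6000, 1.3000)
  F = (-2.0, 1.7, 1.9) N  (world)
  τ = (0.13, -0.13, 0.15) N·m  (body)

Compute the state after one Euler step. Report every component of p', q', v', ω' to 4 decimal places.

linear accel F/m = (-4.0000, 3.4000, 3.8000)
p + v·dt = (2.1320, -1.4320, 2.3680)
new velocity v' = (1.5200, -1.5320, -1.5240)
gyro term ω×Iω = (0.0624, 0.1690, 0.0156)
angular accel α = (0.3380, -1.6611, 1.3440)
new body rate ω' = (1.3068, -0.6332, 1.3269)
q⊗(0,ω) = (0.7453989, 1.6204447, -0.5547787, -0.5007633)
q' = normalize(q + ½dt·q⊗(0,ω)) = (0.4856, 0.0303, 0.8512, -0.1969)

p' = (2.1320, -1.4320, 2.3680)
q' = (0.4856, 0.0303, 0.8512, -0.1969)
v' = (1.5200, -1.5320, -1.5240)
ω' = (1.3068, -0.6332, 1.3269)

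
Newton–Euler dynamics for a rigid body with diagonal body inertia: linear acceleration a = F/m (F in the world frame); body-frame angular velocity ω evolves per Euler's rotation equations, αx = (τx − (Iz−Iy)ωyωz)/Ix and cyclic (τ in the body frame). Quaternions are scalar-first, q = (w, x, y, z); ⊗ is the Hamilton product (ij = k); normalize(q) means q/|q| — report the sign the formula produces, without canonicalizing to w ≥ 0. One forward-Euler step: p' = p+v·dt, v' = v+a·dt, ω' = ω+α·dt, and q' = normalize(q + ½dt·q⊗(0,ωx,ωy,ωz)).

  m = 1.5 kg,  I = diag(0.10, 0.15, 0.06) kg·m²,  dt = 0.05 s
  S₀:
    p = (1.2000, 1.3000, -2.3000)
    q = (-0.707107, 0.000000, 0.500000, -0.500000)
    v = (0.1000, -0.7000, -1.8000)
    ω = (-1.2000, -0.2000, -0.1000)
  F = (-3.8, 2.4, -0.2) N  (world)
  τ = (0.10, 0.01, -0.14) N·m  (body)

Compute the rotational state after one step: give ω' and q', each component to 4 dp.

ω' = (-1.1491, -0.1983, -0.2267)
q' = (-0.7055, 0.0175, 0.5183, -0.4830)

angular accel α = (1.0180, 0.0347, -2.5333)
new body rate ω' = (-1.1491, -0.1983, -0.2267)
2q̇ = q⊗(0,ω) = (0.0500000, 0.6985284, 0.7414214, 0.6707107)
updated quaternion q' = (-0.7055, 0.0175, 0.5183, -0.4830)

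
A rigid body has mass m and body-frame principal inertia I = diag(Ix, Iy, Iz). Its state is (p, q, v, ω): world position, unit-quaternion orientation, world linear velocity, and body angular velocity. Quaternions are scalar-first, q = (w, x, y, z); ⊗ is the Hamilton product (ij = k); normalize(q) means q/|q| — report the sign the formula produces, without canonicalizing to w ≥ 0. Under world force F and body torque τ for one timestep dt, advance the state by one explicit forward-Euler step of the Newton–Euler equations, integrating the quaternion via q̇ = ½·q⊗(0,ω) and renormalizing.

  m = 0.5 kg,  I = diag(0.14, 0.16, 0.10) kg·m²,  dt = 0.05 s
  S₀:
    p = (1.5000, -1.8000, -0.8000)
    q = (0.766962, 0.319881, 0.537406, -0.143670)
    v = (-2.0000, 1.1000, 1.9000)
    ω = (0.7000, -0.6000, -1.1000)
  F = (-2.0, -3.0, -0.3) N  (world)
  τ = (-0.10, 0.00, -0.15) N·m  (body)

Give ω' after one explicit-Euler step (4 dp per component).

ω' = (0.6784, -0.5904, -1.1708)

angular accel α = (-0.4314, 0.1925, -1.4160)
ω' = ω + α·dt = (0.6784, -0.5904, -1.1708)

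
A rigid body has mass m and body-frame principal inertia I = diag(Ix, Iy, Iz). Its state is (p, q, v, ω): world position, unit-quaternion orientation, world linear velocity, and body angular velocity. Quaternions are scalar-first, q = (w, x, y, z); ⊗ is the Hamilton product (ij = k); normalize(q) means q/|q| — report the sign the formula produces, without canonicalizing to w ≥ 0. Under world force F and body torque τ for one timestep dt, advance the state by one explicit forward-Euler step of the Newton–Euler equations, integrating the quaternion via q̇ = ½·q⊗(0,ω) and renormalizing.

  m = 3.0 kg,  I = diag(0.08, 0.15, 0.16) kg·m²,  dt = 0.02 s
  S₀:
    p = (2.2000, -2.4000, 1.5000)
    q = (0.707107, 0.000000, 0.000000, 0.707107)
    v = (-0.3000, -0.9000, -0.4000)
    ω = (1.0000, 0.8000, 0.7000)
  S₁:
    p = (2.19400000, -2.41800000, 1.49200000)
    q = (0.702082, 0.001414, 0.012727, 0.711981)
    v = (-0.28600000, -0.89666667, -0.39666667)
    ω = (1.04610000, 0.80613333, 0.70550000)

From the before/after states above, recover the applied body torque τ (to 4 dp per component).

rate change Δω = (0.04610000, 0.00613333, 0.00550000)
I·α + gyro = (0.1900, -0.0100, 0.1000)

τ = (0.1900, -0.0100, 0.1000)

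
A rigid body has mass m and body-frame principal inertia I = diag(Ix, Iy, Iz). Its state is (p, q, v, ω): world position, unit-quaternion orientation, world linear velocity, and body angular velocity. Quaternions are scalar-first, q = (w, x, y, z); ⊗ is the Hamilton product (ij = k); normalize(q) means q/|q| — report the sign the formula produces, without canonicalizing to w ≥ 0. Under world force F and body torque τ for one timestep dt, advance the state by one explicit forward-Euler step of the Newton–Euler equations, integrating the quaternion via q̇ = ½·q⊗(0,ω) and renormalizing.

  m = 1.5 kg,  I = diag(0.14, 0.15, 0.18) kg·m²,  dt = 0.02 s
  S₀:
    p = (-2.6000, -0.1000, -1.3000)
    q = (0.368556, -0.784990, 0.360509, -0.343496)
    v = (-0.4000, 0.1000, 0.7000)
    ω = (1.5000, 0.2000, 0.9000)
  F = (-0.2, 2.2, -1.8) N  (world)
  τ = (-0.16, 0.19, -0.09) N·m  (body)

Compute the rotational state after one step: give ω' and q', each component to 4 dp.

precession coupling ω×(Iω) = (0.0054, -0.0540, 0.0030)
α = I⁻¹(τ − ω×Iω) = (-1.1814, 1.6267, -0.5167)
ω' = ω + α·dt = (1.4764, 0.2325, 0.8897)
2q̇ = q⊗(0,ω) = (1.4145296, 0.9459913, 0.2649582, -0.3660611)
q + ½dt·q⊗(0,ω), renormalized = (0.3826, -0.7754, 0.3631, -0.3471)

ω' = (1.4764, 0.2325, 0.8897)
q' = (0.3826, -0.7754, 0.3631, -0.3471)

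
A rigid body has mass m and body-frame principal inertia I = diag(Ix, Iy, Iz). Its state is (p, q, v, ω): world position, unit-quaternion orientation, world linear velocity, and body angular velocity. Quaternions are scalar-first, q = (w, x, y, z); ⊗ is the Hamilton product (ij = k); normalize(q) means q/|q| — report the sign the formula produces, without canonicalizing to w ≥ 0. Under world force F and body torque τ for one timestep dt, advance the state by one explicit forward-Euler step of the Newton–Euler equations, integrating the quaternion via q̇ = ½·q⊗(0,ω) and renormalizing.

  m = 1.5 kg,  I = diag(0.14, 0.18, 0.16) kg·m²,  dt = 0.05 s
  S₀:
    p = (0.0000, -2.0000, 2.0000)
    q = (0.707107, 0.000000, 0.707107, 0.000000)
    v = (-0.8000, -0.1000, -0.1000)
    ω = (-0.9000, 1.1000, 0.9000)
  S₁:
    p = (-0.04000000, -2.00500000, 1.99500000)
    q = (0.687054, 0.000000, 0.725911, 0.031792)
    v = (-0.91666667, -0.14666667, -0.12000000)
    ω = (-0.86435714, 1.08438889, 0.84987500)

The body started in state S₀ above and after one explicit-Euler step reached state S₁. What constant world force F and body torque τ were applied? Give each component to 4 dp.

Δω = ω₁−ω₀ = (0.03564286, -0.01561111, -0.05012500)
precession coupling = (-0.0198, 0.0162, -0.0396)
I·α + gyro = (0.0800, -0.0400, -0.2000)
v₁ − v₀ = (-0.11666667, -0.04666667, -0.02000000)
F = m·Δv/dt = (-3.5000, -1.4000, -0.6000)

F = (-3.5000, -1.4000, -0.6000)
τ = (0.0800, -0.0400, -0.2000)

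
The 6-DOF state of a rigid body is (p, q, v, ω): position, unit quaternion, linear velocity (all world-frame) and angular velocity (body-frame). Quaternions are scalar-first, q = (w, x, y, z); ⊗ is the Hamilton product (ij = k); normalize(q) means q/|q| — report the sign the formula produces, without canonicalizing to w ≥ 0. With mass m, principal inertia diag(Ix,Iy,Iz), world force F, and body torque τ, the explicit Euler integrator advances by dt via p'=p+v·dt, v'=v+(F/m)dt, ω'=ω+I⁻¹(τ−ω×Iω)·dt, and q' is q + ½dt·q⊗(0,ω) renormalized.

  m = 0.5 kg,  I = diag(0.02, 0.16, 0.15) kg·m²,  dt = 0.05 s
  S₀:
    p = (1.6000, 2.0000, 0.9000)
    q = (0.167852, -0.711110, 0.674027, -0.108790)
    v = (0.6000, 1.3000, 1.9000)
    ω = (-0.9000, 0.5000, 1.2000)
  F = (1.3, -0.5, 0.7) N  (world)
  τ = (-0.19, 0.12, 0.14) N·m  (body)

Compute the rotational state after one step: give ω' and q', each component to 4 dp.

precession coupling ω×(Iω) = (-0.0060, 0.1404, -0.0630)
angular accel α = (-9.2000, -0.1275, 1.3533)
new body rate ω' = (-1.3600, 0.4936, 1.2677)
Hamilton product q⊗(0,ω) = (-0.8464645, 0.7121606, 1.0351690, 0.4524917)
q + ½dt·q⊗(0,ω), renormalized = (0.1466, -0.6928, 0.6994, -0.0974)

ω' = (-1.3600, 0.4936, 1.2677)
q' = (0.1466, -0.6928, 0.6994, -0.0974)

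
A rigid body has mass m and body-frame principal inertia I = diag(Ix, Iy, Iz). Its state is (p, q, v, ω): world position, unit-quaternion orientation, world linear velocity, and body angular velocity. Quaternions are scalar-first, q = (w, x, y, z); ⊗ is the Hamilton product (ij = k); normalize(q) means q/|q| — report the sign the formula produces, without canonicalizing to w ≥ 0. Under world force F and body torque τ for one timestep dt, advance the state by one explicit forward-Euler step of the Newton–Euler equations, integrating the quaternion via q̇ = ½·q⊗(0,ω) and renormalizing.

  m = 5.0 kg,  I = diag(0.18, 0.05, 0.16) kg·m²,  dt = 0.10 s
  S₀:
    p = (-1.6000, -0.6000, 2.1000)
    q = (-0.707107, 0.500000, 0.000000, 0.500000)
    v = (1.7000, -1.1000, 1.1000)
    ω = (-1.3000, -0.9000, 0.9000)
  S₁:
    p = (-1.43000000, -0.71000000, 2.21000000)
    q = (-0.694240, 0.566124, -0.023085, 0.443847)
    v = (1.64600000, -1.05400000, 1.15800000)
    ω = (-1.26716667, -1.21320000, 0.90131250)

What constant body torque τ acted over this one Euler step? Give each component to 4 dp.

τ = (-0.0300, -0.1800, -0.1500)

ω₁ − ω₀ = (0.03283333, -0.31320000, 0.00131250)
applied torque τ = (-0.0300, -0.1800, -0.1500)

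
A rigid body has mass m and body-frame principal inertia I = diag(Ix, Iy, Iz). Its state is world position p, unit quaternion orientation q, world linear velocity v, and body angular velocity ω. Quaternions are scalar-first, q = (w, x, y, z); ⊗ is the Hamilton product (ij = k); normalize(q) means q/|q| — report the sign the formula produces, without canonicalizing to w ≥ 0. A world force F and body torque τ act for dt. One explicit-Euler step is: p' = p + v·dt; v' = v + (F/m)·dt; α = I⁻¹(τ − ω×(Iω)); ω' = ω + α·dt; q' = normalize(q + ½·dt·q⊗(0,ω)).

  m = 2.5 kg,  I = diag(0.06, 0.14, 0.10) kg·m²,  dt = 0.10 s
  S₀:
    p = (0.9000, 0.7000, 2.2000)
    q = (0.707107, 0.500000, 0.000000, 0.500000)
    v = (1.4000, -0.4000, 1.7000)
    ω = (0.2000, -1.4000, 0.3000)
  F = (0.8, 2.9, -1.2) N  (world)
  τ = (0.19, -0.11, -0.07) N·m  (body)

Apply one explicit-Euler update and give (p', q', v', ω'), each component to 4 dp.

a = (0.3200, 1.1600, -0.4800)
new position p' = (1.0400, 0.6600, 2.3700)
v' = v + a·dt = (1.4320, -0.2840, 1.6520)
(τ − ω×Iω)/I = (2.8867, -0.7686, -0.4760)
ω + α·dt = (0.4887, -1.4769, 0.2524)
2q̇ = q⊗(0,ω) = (-0.2500000, 0.8414214, -1.0399498, -0.4878679)
updated quaternion q' = (0.6928, 0.5407, -0.0519, 0.4744)

p' = (1.0400, 0.6600, 2.3700)
q' = (0.6928, 0.5407, -0.0519, 0.4744)
v' = (1.4320, -0.2840, 1.6520)
ω' = (0.4887, -1.4769, 0.2524)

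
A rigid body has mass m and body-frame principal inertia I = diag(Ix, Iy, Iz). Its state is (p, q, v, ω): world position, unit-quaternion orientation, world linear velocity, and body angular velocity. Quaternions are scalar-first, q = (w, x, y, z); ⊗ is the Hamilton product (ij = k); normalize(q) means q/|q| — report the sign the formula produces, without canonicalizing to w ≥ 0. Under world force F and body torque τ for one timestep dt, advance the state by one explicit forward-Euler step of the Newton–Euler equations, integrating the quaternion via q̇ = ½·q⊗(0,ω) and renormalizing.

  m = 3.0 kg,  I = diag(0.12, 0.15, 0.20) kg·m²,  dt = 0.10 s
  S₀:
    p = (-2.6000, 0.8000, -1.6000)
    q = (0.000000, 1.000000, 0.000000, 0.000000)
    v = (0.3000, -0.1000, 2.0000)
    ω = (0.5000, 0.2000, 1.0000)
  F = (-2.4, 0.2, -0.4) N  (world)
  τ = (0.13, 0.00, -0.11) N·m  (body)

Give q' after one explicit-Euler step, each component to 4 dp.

q' = (-0.0250, 0.9984, -0.0499, 0.0100)

Hamilton product q⊗(0,ω) = (-0.5000000, 0.0000000, -1.0000000, 0.2000000)
q + ½dt·q⊗(0,ω), renormalized = (-0.0250, 0.9984, -0.0499, 0.0100)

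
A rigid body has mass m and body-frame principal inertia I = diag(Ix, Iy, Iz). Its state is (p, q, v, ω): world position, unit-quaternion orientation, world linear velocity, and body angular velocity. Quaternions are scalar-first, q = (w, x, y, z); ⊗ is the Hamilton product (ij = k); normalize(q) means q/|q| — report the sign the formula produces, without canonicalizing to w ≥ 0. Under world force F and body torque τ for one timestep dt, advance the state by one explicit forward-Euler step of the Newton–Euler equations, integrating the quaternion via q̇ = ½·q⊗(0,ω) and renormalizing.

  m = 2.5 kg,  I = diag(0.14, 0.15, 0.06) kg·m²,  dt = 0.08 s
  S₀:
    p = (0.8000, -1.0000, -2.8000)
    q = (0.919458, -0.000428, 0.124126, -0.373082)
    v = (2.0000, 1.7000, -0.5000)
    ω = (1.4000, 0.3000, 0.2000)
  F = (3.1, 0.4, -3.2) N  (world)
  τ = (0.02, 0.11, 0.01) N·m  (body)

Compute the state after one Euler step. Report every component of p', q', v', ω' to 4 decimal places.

p' = (0.9600, -0.8640, -2.8400)
q' = (0.9194, 0.0564, 0.1141, -0.3721)
v' = (2.0992, 1.7128, -0.6024)
ω' = (1.4145, 0.3467, 0.2077)

p + v·dt = (0.9600, -0.8640, -2.8400)
new velocity v' = (2.0992, 1.7128, -0.6024)
gyro term ω×Iω = (-0.0054, 0.0224, 0.0042)
α = I⁻¹(τ − ω×Iω) = (0.1814, 0.5840, 0.0967)
ω + α·dt = (1.4145, 0.3467, 0.2077)
q⊗(0,ω) = (0.0379778, 1.4239910, -0.2463918, 0.0099868)
q + ½dt·q⊗(0,ω), renormalized = (0.9194, 0.0564, 0.1141, -0.3721)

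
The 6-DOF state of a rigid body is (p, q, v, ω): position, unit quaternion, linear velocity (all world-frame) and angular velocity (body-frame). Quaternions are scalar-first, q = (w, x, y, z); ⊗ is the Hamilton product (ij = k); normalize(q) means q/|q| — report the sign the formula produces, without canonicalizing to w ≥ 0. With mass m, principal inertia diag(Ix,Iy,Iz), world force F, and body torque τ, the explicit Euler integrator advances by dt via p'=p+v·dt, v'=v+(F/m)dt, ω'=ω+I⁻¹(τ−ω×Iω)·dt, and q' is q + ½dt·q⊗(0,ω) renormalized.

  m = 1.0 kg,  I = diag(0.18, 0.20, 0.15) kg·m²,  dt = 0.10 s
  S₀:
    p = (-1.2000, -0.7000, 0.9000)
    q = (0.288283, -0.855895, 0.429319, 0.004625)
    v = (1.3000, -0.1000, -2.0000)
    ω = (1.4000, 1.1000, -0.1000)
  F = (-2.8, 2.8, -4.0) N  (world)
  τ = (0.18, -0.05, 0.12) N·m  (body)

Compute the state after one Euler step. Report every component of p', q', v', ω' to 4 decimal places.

p' = p + v·dt = (-1.0700, -0.7100, 0.7000)
v + (F/m)dt = (1.0200, 0.1800, -2.4000)
precession coupling ω×(Iω) = (0.0055, -0.0042, 0.0308)
α = I⁻¹(τ − ω×Iω) = (0.9694, -0.2290, 0.5947)
ω' = ω + α·dt = (1.4969, 1.0771, -0.0405)
q⊗(0,ω) = (0.7264646, 0.3555768, 0.2379968, -1.5713594)
q' = normalize(q + ½dt·q⊗(0,ω)) = (0.3233, -0.8348, 0.4395, -0.0737)

p' = (-1.0700, -0.7100, 0.7000)
q' = (0.3233, -0.8348, 0.4395, -0.0737)
v' = (1.0200, 0.1800, -2.4000)
ω' = (1.4969, 1.0771, -0.0405)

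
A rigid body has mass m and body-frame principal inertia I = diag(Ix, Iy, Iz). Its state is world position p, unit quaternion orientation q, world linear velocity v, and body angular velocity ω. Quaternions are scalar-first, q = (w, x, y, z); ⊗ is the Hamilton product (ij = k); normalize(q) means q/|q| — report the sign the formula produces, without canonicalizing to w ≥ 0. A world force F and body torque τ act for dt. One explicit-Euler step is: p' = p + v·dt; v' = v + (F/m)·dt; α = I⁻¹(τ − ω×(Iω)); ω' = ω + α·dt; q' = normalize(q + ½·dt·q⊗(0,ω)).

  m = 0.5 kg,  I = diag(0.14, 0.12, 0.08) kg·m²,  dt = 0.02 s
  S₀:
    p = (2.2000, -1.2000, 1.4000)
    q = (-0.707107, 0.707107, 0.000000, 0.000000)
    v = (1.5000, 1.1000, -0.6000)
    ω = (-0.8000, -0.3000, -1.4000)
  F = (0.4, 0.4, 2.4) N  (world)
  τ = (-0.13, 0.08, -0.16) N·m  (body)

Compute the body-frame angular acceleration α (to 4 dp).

precession coupling ω×(Iω) = (-0.0168, 0.0672, -0.0048)
(τ − ω×Iω)/I = (-0.8086, 0.1067, -1.9400)

α = (-0.8086, 0.1067, -1.9400)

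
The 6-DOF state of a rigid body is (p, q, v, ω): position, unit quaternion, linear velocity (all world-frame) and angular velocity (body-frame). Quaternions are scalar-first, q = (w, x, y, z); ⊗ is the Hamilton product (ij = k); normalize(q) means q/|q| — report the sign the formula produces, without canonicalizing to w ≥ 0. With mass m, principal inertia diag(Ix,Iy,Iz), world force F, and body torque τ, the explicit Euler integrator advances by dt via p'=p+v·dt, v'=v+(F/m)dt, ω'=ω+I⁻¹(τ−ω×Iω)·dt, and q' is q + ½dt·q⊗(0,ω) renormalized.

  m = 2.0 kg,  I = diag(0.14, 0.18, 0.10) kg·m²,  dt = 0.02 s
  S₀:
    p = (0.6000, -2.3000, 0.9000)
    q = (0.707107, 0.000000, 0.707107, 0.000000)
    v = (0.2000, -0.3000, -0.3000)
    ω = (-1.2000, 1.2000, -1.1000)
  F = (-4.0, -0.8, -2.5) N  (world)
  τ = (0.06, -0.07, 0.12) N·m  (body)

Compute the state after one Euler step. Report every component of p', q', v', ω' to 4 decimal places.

a = (-2.0000, -0.4000, -1.2500)
new position p' = (0.6040, -2.3060, 0.8940)
new velocity v' = (0.1600, -0.3080, -0.3250)
precession coupling ω×(Iω) = (0.1056, 0.0528, -0.0576)
α = I⁻¹(τ − ω×Iω) = (-0.3257, -0.6822, 1.7760)
ω + α·dt = (-1.2065, 1.1864, -1.0645)
2q̇ = q⊗(0,ω) = (-0.8485284, -1.6263461, 0.8485284, 0.0707107)
updated quaternion q' = (0.6985, -0.0163, 0.7154, 0.0007)

p' = (0.6040, -2.3060, 0.8940)
q' = (0.6985, -0.0163, 0.7154, 0.0007)
v' = (0.1600, -0.3080, -0.3250)
ω' = (-1.2065, 1.1864, -1.0645)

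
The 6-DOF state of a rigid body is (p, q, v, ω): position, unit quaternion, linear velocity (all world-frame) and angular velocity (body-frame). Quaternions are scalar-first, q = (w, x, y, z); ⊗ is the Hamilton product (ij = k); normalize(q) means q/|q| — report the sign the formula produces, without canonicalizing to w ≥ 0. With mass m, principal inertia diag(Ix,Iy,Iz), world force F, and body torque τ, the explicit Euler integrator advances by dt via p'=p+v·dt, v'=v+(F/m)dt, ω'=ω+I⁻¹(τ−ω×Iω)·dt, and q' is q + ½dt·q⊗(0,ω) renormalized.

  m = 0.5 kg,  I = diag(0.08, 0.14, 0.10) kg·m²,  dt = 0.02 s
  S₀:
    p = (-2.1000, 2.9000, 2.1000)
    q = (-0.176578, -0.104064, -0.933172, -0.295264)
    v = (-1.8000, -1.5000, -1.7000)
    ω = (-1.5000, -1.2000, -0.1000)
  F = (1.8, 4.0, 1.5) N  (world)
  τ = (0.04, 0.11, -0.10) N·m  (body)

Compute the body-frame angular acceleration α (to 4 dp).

α = (0.5600, 0.8071, -2.0800)

gyro term ω×Iω = (-0.0048, -0.0030, 0.1080)
α = I⁻¹(τ − ω×Iω) = (0.5600, 0.8071, -2.0800)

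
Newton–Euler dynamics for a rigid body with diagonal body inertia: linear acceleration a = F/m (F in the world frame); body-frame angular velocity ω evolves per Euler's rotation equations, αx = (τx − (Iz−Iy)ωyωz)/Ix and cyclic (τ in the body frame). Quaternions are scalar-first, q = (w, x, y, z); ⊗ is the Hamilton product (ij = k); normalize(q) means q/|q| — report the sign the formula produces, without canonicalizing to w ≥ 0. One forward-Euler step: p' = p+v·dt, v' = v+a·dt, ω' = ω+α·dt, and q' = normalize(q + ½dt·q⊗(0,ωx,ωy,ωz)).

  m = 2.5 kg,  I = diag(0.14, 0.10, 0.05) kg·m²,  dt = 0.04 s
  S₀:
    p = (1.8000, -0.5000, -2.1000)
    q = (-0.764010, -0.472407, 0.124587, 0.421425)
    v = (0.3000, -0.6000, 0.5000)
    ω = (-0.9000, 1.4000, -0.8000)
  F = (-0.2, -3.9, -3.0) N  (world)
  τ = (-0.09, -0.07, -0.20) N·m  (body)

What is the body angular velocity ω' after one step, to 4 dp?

angular accel α = (-1.0429, -1.3480, -5.0080)
ω + α·dt = (-0.9417, 1.3461, -1.0003)

ω' = (-0.9417, 1.3461, -1.0003)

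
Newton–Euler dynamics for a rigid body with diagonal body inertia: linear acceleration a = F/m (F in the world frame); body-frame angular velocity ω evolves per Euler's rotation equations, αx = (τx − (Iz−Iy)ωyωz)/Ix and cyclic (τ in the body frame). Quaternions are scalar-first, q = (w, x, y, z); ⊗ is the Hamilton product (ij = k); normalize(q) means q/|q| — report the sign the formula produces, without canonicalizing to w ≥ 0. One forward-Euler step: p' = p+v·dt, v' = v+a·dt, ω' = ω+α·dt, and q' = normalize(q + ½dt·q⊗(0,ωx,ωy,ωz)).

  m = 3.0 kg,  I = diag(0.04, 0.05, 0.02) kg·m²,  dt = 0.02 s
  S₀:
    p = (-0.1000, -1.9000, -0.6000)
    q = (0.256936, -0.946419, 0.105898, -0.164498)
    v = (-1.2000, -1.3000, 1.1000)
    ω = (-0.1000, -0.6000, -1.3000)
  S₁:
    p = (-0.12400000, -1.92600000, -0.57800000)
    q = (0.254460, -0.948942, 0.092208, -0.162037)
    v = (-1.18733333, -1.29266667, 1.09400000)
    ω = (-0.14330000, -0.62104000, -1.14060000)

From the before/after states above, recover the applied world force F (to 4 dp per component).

F = (1.9000, 1.1000, -0.9000)

Δv = v₁−v₀ = (0.01266667, 0.00733333, -0.00600000)
m·(v₁−v₀)/dt = (1.9000, 1.1000, -0.9000)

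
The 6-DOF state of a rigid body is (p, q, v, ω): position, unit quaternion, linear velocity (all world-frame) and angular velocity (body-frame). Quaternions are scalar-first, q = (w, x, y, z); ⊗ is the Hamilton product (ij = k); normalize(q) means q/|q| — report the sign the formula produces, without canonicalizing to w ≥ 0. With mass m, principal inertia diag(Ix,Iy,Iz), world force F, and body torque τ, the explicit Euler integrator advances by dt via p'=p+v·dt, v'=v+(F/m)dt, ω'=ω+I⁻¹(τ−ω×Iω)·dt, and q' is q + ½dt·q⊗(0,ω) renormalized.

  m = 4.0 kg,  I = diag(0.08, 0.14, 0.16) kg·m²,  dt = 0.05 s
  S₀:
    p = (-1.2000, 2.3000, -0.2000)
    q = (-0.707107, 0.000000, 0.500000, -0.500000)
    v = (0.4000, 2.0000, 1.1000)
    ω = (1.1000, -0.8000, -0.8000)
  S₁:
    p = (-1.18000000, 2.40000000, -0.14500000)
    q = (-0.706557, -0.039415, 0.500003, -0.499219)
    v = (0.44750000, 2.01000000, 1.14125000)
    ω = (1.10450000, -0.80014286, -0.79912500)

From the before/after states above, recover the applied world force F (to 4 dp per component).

velocity change Δv = (0.04750000, 0.01000000, 0.04125000)
m·(v₁−v₀)/dt = (3.8000, 0.8000, 3.3000)

F = (3.8000, 0.8000, 3.3000)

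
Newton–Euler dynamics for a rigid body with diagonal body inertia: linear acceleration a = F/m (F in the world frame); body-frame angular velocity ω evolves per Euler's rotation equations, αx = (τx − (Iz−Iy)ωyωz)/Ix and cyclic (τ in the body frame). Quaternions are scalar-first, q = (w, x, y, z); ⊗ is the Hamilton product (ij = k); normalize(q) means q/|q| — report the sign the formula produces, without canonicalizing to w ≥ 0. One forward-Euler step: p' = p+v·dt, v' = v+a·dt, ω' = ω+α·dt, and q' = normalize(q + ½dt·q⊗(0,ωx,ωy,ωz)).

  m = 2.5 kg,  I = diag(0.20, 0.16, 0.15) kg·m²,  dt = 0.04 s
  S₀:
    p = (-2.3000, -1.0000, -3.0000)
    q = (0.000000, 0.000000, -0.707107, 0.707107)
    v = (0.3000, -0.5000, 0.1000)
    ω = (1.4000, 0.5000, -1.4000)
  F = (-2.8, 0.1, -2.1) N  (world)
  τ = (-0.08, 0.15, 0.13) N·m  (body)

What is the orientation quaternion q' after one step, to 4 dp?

q' = (0.0268, 0.0127, -0.6867, 0.7263)

q⊗(0,ω) = (1.3435033, 0.6363963, 0.9899498, 0.9899498)
updated quaternion q' = (0.0268, 0.0127, -0.6867, 0.7263)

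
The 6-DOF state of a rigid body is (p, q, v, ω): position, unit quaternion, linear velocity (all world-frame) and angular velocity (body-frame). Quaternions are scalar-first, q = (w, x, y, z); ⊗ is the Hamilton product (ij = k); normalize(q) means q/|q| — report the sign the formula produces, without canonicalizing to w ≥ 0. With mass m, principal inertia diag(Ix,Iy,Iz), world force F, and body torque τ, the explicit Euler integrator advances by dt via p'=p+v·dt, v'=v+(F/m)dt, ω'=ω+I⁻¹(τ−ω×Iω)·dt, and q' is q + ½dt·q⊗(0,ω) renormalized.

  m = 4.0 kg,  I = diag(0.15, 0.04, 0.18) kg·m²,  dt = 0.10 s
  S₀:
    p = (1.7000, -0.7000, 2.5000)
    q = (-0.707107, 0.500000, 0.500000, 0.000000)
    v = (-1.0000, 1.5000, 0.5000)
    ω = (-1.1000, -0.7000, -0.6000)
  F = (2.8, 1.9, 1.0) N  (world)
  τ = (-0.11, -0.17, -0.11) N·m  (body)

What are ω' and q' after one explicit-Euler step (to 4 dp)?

gyro term ω×Iω = (0.0588, -0.0198, -0.0847)
angular accel α = (-1.1253, -3.7550, -0.1406)
ω' = ω + α·dt = (-1.2125, -1.0755, -0.6141)
2q̇ = q⊗(0,ω) = (0.9000000, 0.4778177, 0.7949749, 0.6242642)
q + ½dt·q⊗(0,ω), renormalized = (-0.6604, 0.5225, 0.5384, 0.0311)

ω' = (-1.2125, -1.0755, -0.6141)
q' = (-0.6604, 0.5225, 0.5384, 0.0311)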